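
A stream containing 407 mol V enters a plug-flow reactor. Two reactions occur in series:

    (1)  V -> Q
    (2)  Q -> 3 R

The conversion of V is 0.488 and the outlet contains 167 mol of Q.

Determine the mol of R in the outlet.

94.8 mol

Conversion of V: V consumed = 1ξ₁ = 0.488 × 407 → ξ₁ = 198.6 mol.
Q balance: n_Q = 0 + 1ξ₁ − 1ξ₂ = 167 → ξ₂ = (1·198.6 − 167)/1 = 31.62 mol.
Outlet amounts (n = n₀ + Σ ν·ξ):
  V: 407 − 1(198.6) = 208.4
  Q: 0 + 1(198.6) − 1(31.62) = 167
  R: 0 + 3(31.62) = 94.85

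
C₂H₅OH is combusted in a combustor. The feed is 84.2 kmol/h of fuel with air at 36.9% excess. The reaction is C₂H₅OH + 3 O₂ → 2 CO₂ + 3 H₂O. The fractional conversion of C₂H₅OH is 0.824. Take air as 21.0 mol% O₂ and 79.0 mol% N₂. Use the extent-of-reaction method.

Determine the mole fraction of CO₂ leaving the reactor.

0.0771

Stoichiometric O₂ = 3 × 84.2 = 252.6 kmol/h; O₂ fed = 252.6 × 1.369 = 345.8 kmol/h.
N₂ fed = 345.8 × 79/21 = 1301 kmol/h.
Fuel reacted = 0.824 × 84.2 → ξ = 69.38 kmol/h.
Outlet (n = n₀ + ν ξ):
  C₂H₅OH: 84.2 − 1(69.38) = 14.82
  O₂: 345.8 − 3(69.38) = 137.7
  N₂: 1301 (inert)
  CO₂: 0 + 2(69.38) = 138.8
  H₂O: 0 + 3(69.38) = 208.1
Total out = 1800 kmol/h; y_CO₂ = 138.8 / 1800 = 0.07708.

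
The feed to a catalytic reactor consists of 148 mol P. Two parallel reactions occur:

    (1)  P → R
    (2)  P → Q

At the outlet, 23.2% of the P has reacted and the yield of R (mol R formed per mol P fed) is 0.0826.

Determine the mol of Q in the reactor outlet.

22.1 mol

Yield of R: 1ξ₁ / 148 = 0.0826 → ξ₁ = 12.22 mol.
Conversion of P: 1ξ₁ + 1ξ₂ = 0.232 × 148 = 34.34 → ξ₂ = 22.11 mol.
Outlet amounts (n = n₀ + Σ ν·ξ):
  P: 148 − 1(12.22) − 1(22.11) = 113.7
  R: 0 + 1(12.22) = 12.22
  Q: 0 + 1(22.11) = 22.11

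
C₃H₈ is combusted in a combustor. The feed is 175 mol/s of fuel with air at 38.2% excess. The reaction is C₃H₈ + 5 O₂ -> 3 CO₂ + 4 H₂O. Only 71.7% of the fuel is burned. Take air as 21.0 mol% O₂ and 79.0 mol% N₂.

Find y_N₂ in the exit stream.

0.751

Stoichiometric O₂ = 5 × 175 = 875 mol/s; O₂ fed = 875 × 1.382 = 1209 mol/s.
N₂ fed = 1209 × 79/21 = 4549 mol/s.
Fuel reacted = 0.717 × 175 → ξ = 125.5 mol/s.
Outlet (n = n₀ + ν ξ):
  C₃H₈: 175 − 1(125.5) = 49.53
  O₂: 1209 − 5(125.5) = 581.9
  N₂: 4549 (inert)
  CO₂: 0 + 3(125.5) = 376.4
  H₂O: 0 + 4(125.5) = 501.9
Total out = 6059 mol/s; y_N₂ = 4549 / 6059 = 0.7508.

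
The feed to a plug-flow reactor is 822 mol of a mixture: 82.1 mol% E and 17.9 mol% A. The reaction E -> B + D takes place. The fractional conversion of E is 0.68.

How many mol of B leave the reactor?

459 mol

E reacted = 0.68 × 674.9 = 458.9 mol; ν_E = −1, so ξ = 458.9/1 = 458.9 mol.
Outlet amounts (n = n₀ + ν ξ):
  E: 674.9 − 1(458.9) = 216
  B: 0 + 1(458.9) = 458.9
  D: 0 + 1(458.9) = 458.9
  A: 147.1 (inert)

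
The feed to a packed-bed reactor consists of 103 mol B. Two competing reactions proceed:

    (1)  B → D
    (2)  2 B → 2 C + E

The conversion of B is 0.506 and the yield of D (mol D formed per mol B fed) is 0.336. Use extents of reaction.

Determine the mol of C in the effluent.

17.5 mol

Yield of D: 1ξ₁ / 103 = 0.336 → ξ₁ = 34.61 mol.
Conversion of B: 1ξ₁ + 2ξ₂ = 0.506 × 103 = 52.12 → ξ₂ = 8.755 mol.
Outlet amounts (n = n₀ + Σ ν·ξ):
  B: 103 − 1(34.61) − 2(8.755) = 50.88
  D: 0 + 1(34.61) = 34.61
  C: 0 + 2(8.755) = 17.51
  E: 0 + 1(8.755) = 8.755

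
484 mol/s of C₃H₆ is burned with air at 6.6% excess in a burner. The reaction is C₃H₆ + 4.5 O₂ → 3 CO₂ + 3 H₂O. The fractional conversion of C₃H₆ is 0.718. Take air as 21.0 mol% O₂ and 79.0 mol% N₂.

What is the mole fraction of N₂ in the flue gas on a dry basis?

Stoichiometric O₂ = 4.5 × 484 = 2178 mol/s; O₂ fed = 2178 × 1.066 = 2322 mol/s.
N₂ fed = 2322 × 79/21 = 8734 mol/s.
Fuel reacted = 0.718 × 484 → ξ = 347.5 mol/s.
Outlet (n = n₀ + ν ξ):
  C₃H₆: 484 − 1(347.5) = 136.5
  O₂: 2322 − 4.5(347.5) = 757.9
  N₂: 8734 (inert)
  CO₂: 0 + 3(347.5) = 1043
  H₂O: 0 + 3(347.5) = 1043
Dry total = 10670 mol/s; y_N₂ (dry) = 8734 / 10670 = 0.8185.

0.818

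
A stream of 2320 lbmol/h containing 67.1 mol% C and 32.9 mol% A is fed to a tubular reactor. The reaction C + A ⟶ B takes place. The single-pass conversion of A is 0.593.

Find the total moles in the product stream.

1870 lbmol/h

A reacted = 0.593 × 763.3 = 452.6 lbmol/h; ν_A = −1, so ξ = 452.6/1 = 452.6 lbmol/h.
Outlet amounts (n = n₀ + ν ξ):
  C: 1557 − 1(452.6) = 1104
  A: 763.3 − 1(452.6) = 310.7
  B: 0 + 1(452.6) = 452.6
Total out = 1104 + 310.7 + 452.6 = 1867 lbmol/h.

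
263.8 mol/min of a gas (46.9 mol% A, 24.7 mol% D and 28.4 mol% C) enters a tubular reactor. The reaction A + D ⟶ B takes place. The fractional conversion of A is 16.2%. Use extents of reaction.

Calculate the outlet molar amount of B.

20 mol/min

A reacted = 0.162 × 123.7 = 20.04 mol/min; ν_A = −1, so ξ = 20.04/1 = 20.04 mol/min.
Outlet amounts (n = n₀ + ν ξ):
  A: 123.7 − 1(20.04) = 103.7
  D: 65.16 − 1(20.04) = 45.12
  B: 0 + 1(20.04) = 20.04
  C: 74.92 (inert)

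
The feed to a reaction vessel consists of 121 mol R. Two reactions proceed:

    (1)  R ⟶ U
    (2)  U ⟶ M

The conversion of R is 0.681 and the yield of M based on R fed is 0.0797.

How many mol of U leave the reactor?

72.8 mol

Conversion of R: R consumed = 1ξ₁ = 0.681 × 121 → ξ₁ = 82.4 mol.
Yield of M: 1ξ₂ / 121 = 0.0797 → ξ₂ = 9.644 mol.
Outlet amounts (n = n₀ + Σ ν·ξ):
  R: 121 − 1(82.4) = 38.6
  U: 0 + 1(82.4) − 1(9.644) = 72.76
  M: 0 + 1(9.644) = 9.644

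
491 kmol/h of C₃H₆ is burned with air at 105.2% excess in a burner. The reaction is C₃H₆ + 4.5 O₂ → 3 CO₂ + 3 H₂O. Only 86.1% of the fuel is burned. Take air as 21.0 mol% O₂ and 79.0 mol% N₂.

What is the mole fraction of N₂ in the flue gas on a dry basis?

0.811

Stoichiometric O₂ = 4.5 × 491 = 2210 kmol/h; O₂ fed = 2210 × 2.052 = 4534 kmol/h.
N₂ fed = 4534 × 79/21 = 17060 kmol/h.
Fuel reacted = 0.861 × 491 → ξ = 422.8 kmol/h.
Outlet (n = n₀ + ν ξ):
  C₃H₆: 491 − 1(422.8) = 68.25
  O₂: 4534 − 4.5(422.8) = 2632
  N₂: 17060 (inert)
  CO₂: 0 + 3(422.8) = 1268
  H₂O: 0 + 3(422.8) = 1268
Dry total = 21020 kmol/h; y_N₂ (dry) = 17060 / 21020 = 0.8113.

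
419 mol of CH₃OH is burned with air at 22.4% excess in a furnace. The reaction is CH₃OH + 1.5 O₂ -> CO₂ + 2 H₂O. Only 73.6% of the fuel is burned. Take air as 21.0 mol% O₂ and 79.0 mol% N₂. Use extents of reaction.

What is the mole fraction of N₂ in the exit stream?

Stoichiometric O₂ = 1.5 × 419 = 628.5 mol; O₂ fed = 628.5 × 1.224 = 769.3 mol.
N₂ fed = 769.3 × 79/21 = 2894 mol.
Fuel reacted = 0.736 × 419 → ξ = 308.4 mol.
Outlet (n = n₀ + ν ξ):
  CH₃OH: 419 − 1(308.4) = 110.6
  O₂: 769.3 − 1.5(308.4) = 306.7
  N₂: 2894 (inert)
  CO₂: 0 + 1(308.4) = 308.4
  H₂O: 0 + 2(308.4) = 616.8
Total out = 4236 mol; y_N₂ = 2894 / 4236 = 0.6831.

0.683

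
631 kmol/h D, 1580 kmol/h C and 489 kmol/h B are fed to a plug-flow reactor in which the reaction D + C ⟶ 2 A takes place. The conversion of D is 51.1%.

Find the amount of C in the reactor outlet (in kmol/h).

D reacted = 0.511 × 631 = 322.4 kmol/h; ν_D = −1, so ξ = 322.4/1 = 322.4 kmol/h.
Outlet amounts (n = n₀ + ν ξ):
  D: 631 − 1(322.4) = 308.6
  C: 1580 − 1(322.4) = 1258
  A: 0 + 2(322.4) = 644.9
  B: 489 (inert)

1260 kmol/h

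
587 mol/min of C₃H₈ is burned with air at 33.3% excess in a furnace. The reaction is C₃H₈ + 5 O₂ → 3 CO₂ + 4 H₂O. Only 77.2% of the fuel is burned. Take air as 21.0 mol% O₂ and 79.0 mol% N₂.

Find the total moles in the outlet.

19700 mol/min

Stoichiometric O₂ = 5 × 587 = 2935 mol/min; O₂ fed = 2935 × 1.333 = 3912 mol/min.
N₂ fed = 3912 × 79/21 = 14720 mol/min.
Fuel reacted = 0.772 × 587 → ξ = 453.2 mol/min.
Outlet (n = n₀ + ν ξ):
  C₃H₈: 587 − 1(453.2) = 133.8
  O₂: 3912 − 5(453.2) = 1647
  N₂: 14720 (inert)
  CO₂: 0 + 3(453.2) = 1359
  H₂O: 0 + 4(453.2) = 1813
Total out = 133.8 + 1647 + 14720 + 1359 + 1813 = 19670 mol/min.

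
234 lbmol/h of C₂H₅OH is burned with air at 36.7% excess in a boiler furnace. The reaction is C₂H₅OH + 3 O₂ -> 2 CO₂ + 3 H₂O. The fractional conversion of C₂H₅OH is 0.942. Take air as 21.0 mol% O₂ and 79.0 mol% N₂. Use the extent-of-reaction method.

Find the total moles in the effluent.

Stoichiometric O₂ = 3 × 234 = 702 lbmol/h; O₂ fed = 702 × 1.367 = 959.6 lbmol/h.
N₂ fed = 959.6 × 79/21 = 3610 lbmol/h.
Fuel reacted = 0.942 × 234 → ξ = 220.4 lbmol/h.
Outlet (n = n₀ + ν ξ):
  C₂H₅OH: 234 − 1(220.4) = 13.57
  O₂: 959.6 − 3(220.4) = 298.4
  N₂: 3610 (inert)
  CO₂: 0 + 2(220.4) = 440.9
  H₂O: 0 + 3(220.4) = 661.3
Total out = 13.57 + 298.4 + 3610 + 440.9 + 661.3 = 5024 lbmol/h.

5020 lbmol/h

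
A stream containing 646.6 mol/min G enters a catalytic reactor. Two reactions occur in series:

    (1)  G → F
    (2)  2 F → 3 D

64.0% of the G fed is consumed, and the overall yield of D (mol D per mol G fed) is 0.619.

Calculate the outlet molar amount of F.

Conversion of G: G consumed = 1ξ₁ = 0.64 × 646.6 → ξ₁ = 413.8 mol/min.
Yield of D: 3ξ₂ / 646.6 = 0.619 → ξ₂ = 133.4 mol/min.
Outlet amounts (n = n₀ + Σ ν·ξ):
  G: 646.6 − 1(413.8) = 232.8
  F: 0 + 1(413.8) − 2(133.4) = 147
  D: 0 + 3(133.4) = 400.2

147 mol/min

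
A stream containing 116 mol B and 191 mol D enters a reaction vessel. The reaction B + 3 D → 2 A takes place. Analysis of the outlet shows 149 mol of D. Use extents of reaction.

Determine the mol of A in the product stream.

28 mol

For D: n = n₀ − 3ξ → 149 = 191 − 3ξ, giving ξ = 14 mol.
Outlet amounts (n = n₀ + ν ξ):
  B: 116 − 1(14) = 102
  D: 191 − 3(14) = 149
  A: 0 + 2(14) = 28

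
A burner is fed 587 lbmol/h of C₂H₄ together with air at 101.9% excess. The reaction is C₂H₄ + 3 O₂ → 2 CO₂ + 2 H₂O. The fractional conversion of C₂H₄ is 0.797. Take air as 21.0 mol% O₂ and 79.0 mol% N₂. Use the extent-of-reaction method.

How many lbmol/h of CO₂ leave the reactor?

Stoichiometric O₂ = 3 × 587 = 1761 lbmol/h; O₂ fed = 1761 × 2.019 = 3555 lbmol/h.
N₂ fed = 3555 × 79/21 = 13380 lbmol/h.
Fuel reacted = 0.797 × 587 → ξ = 467.8 lbmol/h.
Outlet (n = n₀ + ν ξ):
  C₂H₄: 587 − 1(467.8) = 119.2
  O₂: 3555 − 3(467.8) = 2152
  N₂: 13380 (inert)
  CO₂: 0 + 2(467.8) = 935.7
  H₂O: 0 + 2(467.8) = 935.7

936 lbmol/h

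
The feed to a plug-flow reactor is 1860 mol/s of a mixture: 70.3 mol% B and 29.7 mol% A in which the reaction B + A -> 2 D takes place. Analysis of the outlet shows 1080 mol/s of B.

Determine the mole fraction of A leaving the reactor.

0.175

For B: n = n₀ − 1ξ → 1080 = 1308 − 1ξ, giving ξ = 227.6 mol/s.
Outlet amounts (n = n₀ + ν ξ):
  B: 1308 − 1(227.6) = 1080
  A: 552.4 − 1(227.6) = 324.8
  D: 0 + 2(227.6) = 455.2
Total out = 1860 mol/s; y_A = 324.8 / 1860 = 0.1746.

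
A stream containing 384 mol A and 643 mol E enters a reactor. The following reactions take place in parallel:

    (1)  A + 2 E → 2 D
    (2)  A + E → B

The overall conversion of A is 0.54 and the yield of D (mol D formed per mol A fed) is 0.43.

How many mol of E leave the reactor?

Yield of D: 2ξ₁ / 384 = 0.43 → ξ₁ = 82.56 mol.
Conversion of A: 1ξ₁ + 1ξ₂ = 0.54 × 384 = 207.4 → ξ₂ = 124.8 mol.
Outlet amounts (n = n₀ + Σ ν·ξ):
  A: 384 − 1(82.56) − 1(124.8) = 176.6
  E: 643 − 2(82.56) − 1(124.8) = 353.1
  D: 0 + 2(82.56) = 165.1
  B: 0 + 1(124.8) = 124.8

353 mol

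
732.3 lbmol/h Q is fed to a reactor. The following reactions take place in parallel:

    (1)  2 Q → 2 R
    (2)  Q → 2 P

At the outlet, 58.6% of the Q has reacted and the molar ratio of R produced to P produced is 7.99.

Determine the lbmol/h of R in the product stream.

Conversion of Q: Q consumed = 0.586 × 732.3 = 429.1 lbmol/h = 2ξ₁ + 1ξ₂.
Selectivity: 2ξ₁ / (2ξ₂) = 7.99 → ξ₁ = 7.99 ξ₂.
Substitute: (2·7.99 + 1) ξ₂ = 429.1 → ξ₂ = 25.27 lbmol/h, ξ₁ = 201.9 lbmol/h.
Outlet amounts (n = n₀ + Σ ν·ξ):
  Q: 732.3 − 2(201.9) − 1(25.27) = 303.2
  R: 0 + 2(201.9) = 403.9
  P: 0 + 2(25.27) = 50.55

404 lbmol/h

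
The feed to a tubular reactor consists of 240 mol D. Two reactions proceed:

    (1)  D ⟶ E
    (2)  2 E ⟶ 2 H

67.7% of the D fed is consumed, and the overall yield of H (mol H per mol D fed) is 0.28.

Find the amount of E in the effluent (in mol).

95.3 mol

Conversion of D: D consumed = 1ξ₁ = 0.677 × 240 → ξ₁ = 162.5 mol.
Yield of H: 2ξ₂ / 240 = 0.28 → ξ₂ = 33.6 mol.
Outlet amounts (n = n₀ + Σ ν·ξ):
  D: 240 − 1(162.5) = 77.52
  E: 0 + 1(162.5) − 2(33.6) = 95.28
  H: 0 + 2(33.6) = 67.2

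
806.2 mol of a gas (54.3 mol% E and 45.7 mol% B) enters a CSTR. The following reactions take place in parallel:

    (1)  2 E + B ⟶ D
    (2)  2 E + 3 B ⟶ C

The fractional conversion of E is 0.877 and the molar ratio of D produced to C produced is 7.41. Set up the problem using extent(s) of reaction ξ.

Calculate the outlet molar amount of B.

Conversion of E: E consumed = 0.877 × 437.8 = 383.9 mol = 2ξ₁ + 2ξ₂.
Selectivity: 1ξ₁ / (1ξ₂) = 7.41 → ξ₁ = 7.41 ξ₂.
Substitute: (2·7.41 + 2) ξ₂ = 383.9 → ξ₂ = 22.83 mol, ξ₁ = 169.1 mol.
Outlet amounts (n = n₀ + Σ ν·ξ):
  E: 437.8 − 2(169.1) − 2(22.83) = 53.85
  B: 368.4 − 1(169.1) − 3(22.83) = 130.8
  D: 0 + 1(169.1) = 169.1
  C: 0 + 1(22.83) = 22.83

131 mol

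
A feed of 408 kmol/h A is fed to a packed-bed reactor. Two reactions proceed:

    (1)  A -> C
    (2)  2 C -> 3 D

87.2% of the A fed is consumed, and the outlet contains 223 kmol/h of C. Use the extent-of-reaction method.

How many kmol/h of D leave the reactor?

Conversion of A: A consumed = 1ξ₁ = 0.872 × 408 → ξ₁ = 355.8 kmol/h.
C balance: n_C = 0 + 1ξ₁ − 2ξ₂ = 223 → ξ₂ = (1·355.8 − 223)/2 = 66.39 kmol/h.
Outlet amounts (n = n₀ + Σ ν·ξ):
  A: 408 − 1(355.8) = 52.22
  C: 0 + 1(355.8) − 2(66.39) = 223
  D: 0 + 3(66.39) = 199.2

199 kmol/h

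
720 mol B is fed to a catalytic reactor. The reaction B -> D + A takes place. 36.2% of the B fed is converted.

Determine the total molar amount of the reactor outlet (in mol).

B reacted = 0.362 × 720 = 260.6 mol; ν_B = −1, so ξ = 260.6/1 = 260.6 mol.
Outlet amounts (n = n₀ + ν ξ):
  B: 720 − 1(260.6) = 459.4
  D: 0 + 1(260.6) = 260.6
  A: 0 + 1(260.6) = 260.6
Total out = 459.4 + 260.6 + 260.6 = 980.6 mol.

981 mol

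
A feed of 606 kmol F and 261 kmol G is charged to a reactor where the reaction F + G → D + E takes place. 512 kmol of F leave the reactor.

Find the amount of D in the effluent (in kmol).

For F: n = n₀ − 1ξ → 512 = 606 − 1ξ, giving ξ = 94 kmol.
Outlet amounts (n = n₀ + ν ξ):
  F: 606 − 1(94) = 512
  G: 261 − 1(94) = 167
  D: 0 + 1(94) = 94
  E: 0 + 1(94) = 94

94 kmol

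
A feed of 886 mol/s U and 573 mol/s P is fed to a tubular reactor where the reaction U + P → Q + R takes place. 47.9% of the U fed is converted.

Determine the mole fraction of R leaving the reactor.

U reacted = 0.479 × 886 = 424.4 mol/s; ν_U = −1, so ξ = 424.4/1 = 424.4 mol/s.
Outlet amounts (n = n₀ + ν ξ):
  U: 886 − 1(424.4) = 461.6
  P: 573 − 1(424.4) = 148.6
  Q: 0 + 1(424.4) = 424.4
  R: 0 + 1(424.4) = 424.4
Total out = 1459 mol/s; y_R = 424.4 / 1459 = 0.2909.

0.291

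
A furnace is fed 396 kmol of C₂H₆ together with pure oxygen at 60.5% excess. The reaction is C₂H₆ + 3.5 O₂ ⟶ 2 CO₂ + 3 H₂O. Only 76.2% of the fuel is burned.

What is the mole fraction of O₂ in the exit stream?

0.422

Stoichiometric O₂ = 3.5 × 396 = 1386 kmol; O₂ fed = 1386 × 1.605 = 2225 kmol.
Fuel reacted = 0.762 × 396 → ξ = 301.8 kmol.
Outlet (n = n₀ + ν ξ):
  C₂H₆: 396 − 1(301.8) = 94.25
  O₂: 2225 − 3.5(301.8) = 1168
  CO₂: 0 + 2(301.8) = 603.5
  H₂O: 0 + 3(301.8) = 905.3
Total out = 2771 kmol; y_O₂ = 1168 / 2771 = 0.4216.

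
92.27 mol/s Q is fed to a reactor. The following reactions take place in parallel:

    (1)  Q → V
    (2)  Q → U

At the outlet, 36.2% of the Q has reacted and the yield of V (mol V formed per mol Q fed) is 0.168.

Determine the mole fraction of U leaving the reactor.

0.194

Yield of V: 1ξ₁ / 92.27 = 0.168 → ξ₁ = 15.5 mol/s.
Conversion of Q: 1ξ₁ + 1ξ₂ = 0.362 × 92.27 = 33.4 → ξ₂ = 17.9 mol/s.
Outlet amounts (n = n₀ + Σ ν·ξ):
  Q: 92.27 − 1(15.5) − 1(17.9) = 58.87
  V: 0 + 1(15.5) = 15.5
  U: 0 + 1(17.9) = 17.9
Total out = 92.27 mol/s; y_U = 17.9 / 92.27 = 0.194.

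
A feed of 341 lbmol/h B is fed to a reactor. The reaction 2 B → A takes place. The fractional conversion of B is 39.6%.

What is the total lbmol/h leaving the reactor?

B reacted = 0.396 × 341 = 135 lbmol/h; ν_B = −2, so ξ = 135/2 = 67.52 lbmol/h.
Outlet amounts (n = n₀ + ν ξ):
  B: 341 − 2(67.52) = 206
  A: 0 + 1(67.52) = 67.52
Total out = 206 + 67.52 = 273.5 lbmol/h.

273 lbmol/h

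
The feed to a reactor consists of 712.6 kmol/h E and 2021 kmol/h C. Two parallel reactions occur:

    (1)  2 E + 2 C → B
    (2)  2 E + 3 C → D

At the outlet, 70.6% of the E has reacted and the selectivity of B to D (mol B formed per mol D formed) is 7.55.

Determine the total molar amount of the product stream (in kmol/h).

1950 kmol/h

Conversion of E: E consumed = 0.706 × 712.6 = 503.1 kmol/h = 2ξ₁ + 2ξ₂.
Selectivity: 1ξ₁ / (1ξ₂) = 7.55 → ξ₁ = 7.55 ξ₂.
Substitute: (2·7.55 + 2) ξ₂ = 503.1 → ξ₂ = 29.42 kmol/h, ξ₁ = 222.1 kmol/h.
Outlet amounts (n = n₀ + Σ ν·ξ):
  E: 712.6 − 2(222.1) − 2(29.42) = 209.5
  C: 2021 − 2(222.1) − 3(29.42) = 1488
  B: 0 + 1(222.1) = 222.1
  D: 0 + 1(29.42) = 29.42
Total out = 209.5 + 1488 + 222.1 + 29.42 = 1950 kmol/h.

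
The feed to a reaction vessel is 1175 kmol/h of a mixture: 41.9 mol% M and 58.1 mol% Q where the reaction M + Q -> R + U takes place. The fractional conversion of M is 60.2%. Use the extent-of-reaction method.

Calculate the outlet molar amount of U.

M reacted = 0.602 × 492.3 = 296.4 kmol/h; ν_M = −1, so ξ = 296.4/1 = 296.4 kmol/h.
Outlet amounts (n = n₀ + ν ξ):
  M: 492.3 − 1(296.4) = 195.9
  Q: 682.7 − 1(296.4) = 386.3
  R: 0 + 1(296.4) = 296.4
  U: 0 + 1(296.4) = 296.4

296 kmol/h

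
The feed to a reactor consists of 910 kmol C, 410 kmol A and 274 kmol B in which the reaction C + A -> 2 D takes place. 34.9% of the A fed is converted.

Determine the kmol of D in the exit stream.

286 kmol

A reacted = 0.349 × 410 = 143.1 kmol; ν_A = −1, so ξ = 143.1/1 = 143.1 kmol.
Outlet amounts (n = n₀ + ν ξ):
  C: 910 − 1(143.1) = 766.9
  A: 410 − 1(143.1) = 266.9
  D: 0 + 2(143.1) = 286.2
  B: 274 (inert)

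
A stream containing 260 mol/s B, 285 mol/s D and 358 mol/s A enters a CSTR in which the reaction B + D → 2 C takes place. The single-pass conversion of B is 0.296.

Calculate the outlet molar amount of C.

154 mol/s

B reacted = 0.296 × 260 = 76.96 mol/s; ν_B = −1, so ξ = 76.96/1 = 76.96 mol/s.
Outlet amounts (n = n₀ + ν ξ):
  B: 260 − 1(76.96) = 183
  D: 285 − 1(76.96) = 208
  C: 0 + 2(76.96) = 153.9
  A: 358 (inert)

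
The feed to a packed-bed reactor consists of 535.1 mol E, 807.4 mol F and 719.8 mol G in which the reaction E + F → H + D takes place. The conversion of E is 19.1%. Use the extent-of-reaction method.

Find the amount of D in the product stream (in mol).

102 mol

E reacted = 0.191 × 535.1 = 102.2 mol; ν_E = −1, so ξ = 102.2/1 = 102.2 mol.
Outlet amounts (n = n₀ + ν ξ):
  E: 535.1 − 1(102.2) = 432.9
  F: 807.4 − 1(102.2) = 705.2
  H: 0 + 1(102.2) = 102.2
  D: 0 + 1(102.2) = 102.2
  G: 719.8 (inert)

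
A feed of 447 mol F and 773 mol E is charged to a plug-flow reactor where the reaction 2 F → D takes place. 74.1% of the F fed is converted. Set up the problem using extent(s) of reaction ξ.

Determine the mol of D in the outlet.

F reacted = 0.741 × 447 = 331.2 mol; ν_F = −2, so ξ = 331.2/2 = 165.6 mol.
Outlet amounts (n = n₀ + ν ξ):
  F: 447 − 2(165.6) = 115.8
  D: 0 + 1(165.6) = 165.6
  E: 773 (inert)

166 mol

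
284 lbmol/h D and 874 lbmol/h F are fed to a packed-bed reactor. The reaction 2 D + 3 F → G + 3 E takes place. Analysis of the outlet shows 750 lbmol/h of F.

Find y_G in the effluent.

For F: n = n₀ − 3ξ → 750 = 874 − 3ξ, giving ξ = 41.33 lbmol/h.
Outlet amounts (n = n₀ + ν ξ):
  D: 284 − 2(41.33) = 201.3
  F: 874 − 3(41.33) = 750
  G: 0 + 1(41.33) = 41.33
  E: 0 + 3(41.33) = 124
Total out = 1117 lbmol/h; y_G = 41.33 / 1117 = 0.03701.

0.037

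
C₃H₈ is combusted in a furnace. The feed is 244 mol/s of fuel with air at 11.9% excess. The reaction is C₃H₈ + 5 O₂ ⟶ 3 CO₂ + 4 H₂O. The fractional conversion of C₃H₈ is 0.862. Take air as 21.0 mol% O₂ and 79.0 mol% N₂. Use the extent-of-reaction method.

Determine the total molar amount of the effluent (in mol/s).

Stoichiometric O₂ = 5 × 244 = 1220 mol/s; O₂ fed = 1220 × 1.119 = 1365 mol/s.
N₂ fed = 1365 × 79/21 = 5136 mol/s.
Fuel reacted = 0.862 × 244 → ξ = 210.3 mol/s.
Outlet (n = n₀ + ν ξ):
  C₃H₈: 244 − 1(210.3) = 33.67
  O₂: 1365 − 5(210.3) = 313.5
  N₂: 5136 (inert)
  CO₂: 0 + 3(210.3) = 631
  H₂O: 0 + 4(210.3) = 841.3
Total out = 33.67 + 313.5 + 5136 + 631 + 841.3 = 6955 mol/s.

6960 mol/s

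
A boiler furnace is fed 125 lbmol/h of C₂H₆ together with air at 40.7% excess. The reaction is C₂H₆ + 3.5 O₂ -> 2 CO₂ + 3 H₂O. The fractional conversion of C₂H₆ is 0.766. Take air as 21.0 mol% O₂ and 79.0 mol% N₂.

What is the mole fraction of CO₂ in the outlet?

Stoichiometric O₂ = 3.5 × 125 = 437.5 lbmol/h; O₂ fed = 437.5 × 1.407 = 615.6 lbmol/h.
N₂ fed = 615.6 × 79/21 = 2316 lbmol/h.
Fuel reacted = 0.766 × 125 → ξ = 95.75 lbmol/h.
Outlet (n = n₀ + ν ξ):
  C₂H₆: 125 − 1(95.75) = 29.25
  O₂: 615.6 − 3.5(95.75) = 280.4
  N₂: 2316 (inert)
  CO₂: 0 + 2(95.75) = 191.5
  H₂O: 0 + 3(95.75) = 287.2
Total out = 3104 lbmol/h; y_CO₂ = 191.5 / 3104 = 0.06169.

0.0617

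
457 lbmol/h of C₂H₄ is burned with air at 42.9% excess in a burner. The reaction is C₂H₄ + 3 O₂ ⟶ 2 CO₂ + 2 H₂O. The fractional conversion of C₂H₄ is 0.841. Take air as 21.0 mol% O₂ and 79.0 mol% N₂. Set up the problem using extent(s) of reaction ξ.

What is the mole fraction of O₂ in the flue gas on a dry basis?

0.0894

Stoichiometric O₂ = 3 × 457 = 1371 lbmol/h; O₂ fed = 1371 × 1.429 = 1959 lbmol/h.
N₂ fed = 1959 × 79/21 = 7370 lbmol/h.
Fuel reacted = 0.841 × 457 → ξ = 384.3 lbmol/h.
Outlet (n = n₀ + ν ξ):
  C₂H₄: 457 − 1(384.3) = 72.66
  O₂: 1959 − 3(384.3) = 806.1
  N₂: 7370 (inert)
  CO₂: 0 + 2(384.3) = 768.7
  H₂O: 0 + 2(384.3) = 768.7
Dry total = 9018 lbmol/h; y_O₂ (dry) = 806.1 / 9018 = 0.0894.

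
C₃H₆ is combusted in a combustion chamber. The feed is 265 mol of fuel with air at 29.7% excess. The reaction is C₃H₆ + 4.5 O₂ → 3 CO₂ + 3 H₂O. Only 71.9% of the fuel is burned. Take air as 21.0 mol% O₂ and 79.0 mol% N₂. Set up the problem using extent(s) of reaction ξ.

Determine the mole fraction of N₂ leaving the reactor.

0.753

Stoichiometric O₂ = 4.5 × 265 = 1192 mol; O₂ fed = 1192 × 1.297 = 1547 mol.
N₂ fed = 1547 × 79/21 = 5818 mol.
Fuel reacted = 0.719 × 265 → ξ = 190.5 mol.
Outlet (n = n₀ + ν ξ):
  C₃H₆: 265 − 1(190.5) = 74.47
  O₂: 1547 − 4.5(190.5) = 689.3
  N₂: 5818 (inert)
  CO₂: 0 + 3(190.5) = 571.6
  H₂O: 0 + 3(190.5) = 571.6
Total out = 7725 mol; y_N₂ = 5818 / 7725 = 0.7532.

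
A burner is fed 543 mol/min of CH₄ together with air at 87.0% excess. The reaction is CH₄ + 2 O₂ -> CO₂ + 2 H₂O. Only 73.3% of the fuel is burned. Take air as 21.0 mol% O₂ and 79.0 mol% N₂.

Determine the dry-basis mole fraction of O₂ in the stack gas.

Stoichiometric O₂ = 2 × 543 = 1086 mol/min; O₂ fed = 1086 × 1.870 = 2031 mol/min.
N₂ fed = 2031 × 79/21 = 7640 mol/min.
Fuel reacted = 0.733 × 543 → ξ = 398 mol/min.
Outlet (n = n₀ + ν ξ):
  CH₄: 543 − 1(398) = 145
  O₂: 2031 − 2(398) = 1235
  N₂: 7640 (inert)
  CO₂: 0 + 1(398) = 398
  H₂O: 0 + 2(398) = 796
Dry total = 9418 mol/min; y_O₂ (dry) = 1235 / 9418 = 0.1311.

0.131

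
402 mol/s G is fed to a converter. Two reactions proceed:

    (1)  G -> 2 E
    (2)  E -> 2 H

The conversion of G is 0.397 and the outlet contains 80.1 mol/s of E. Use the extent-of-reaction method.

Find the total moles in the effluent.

Conversion of G: G consumed = 1ξ₁ = 0.397 × 402 → ξ₁ = 159.6 mol/s.
E balance: n_E = 0 + 2ξ₁ − 1ξ₂ = 80.1 → ξ₂ = (2·159.6 − 80.1)/1 = 239.1 mol/s.
Outlet amounts (n = n₀ + Σ ν·ξ):
  G: 402 − 1(159.6) = 242.4
  E: 0 + 2(159.6) − 1(239.1) = 80.1
  H: 0 + 2(239.1) = 478.2
Total out = 242.4 + 80.1 + 478.2 = 800.7 mol/s.

801 mol/s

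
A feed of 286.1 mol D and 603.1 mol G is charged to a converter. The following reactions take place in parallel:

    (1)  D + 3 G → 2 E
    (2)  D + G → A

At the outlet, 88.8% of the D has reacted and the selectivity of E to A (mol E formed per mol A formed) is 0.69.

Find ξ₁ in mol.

Conversion of D: D consumed = 0.888 × 286.1 = 254.1 mol = 1ξ₁ + 1ξ₂.
Selectivity: 2ξ₁ / (1ξ₂) = 0.69 → ξ₁ = 0.345 ξ₂.
Substitute: (1·0.345 + 1) ξ₂ = 254.1 → ξ₂ = 188.9 mol, ξ₁ = 65.17 mol.
Outlet amounts (n = n₀ + Σ ν·ξ):
  D: 286.1 − 1(65.17) − 1(188.9) = 32.04
  G: 603.1 − 3(65.17) − 1(188.9) = 218.7
  E: 0 + 2(65.17) = 130.3
  A: 0 + 1(188.9) = 188.9

ξ₁ = 65.2 mol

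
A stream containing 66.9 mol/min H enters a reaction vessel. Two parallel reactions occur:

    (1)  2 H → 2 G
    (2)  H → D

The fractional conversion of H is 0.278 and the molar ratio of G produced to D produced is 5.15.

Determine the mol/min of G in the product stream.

Conversion of H: H consumed = 0.278 × 66.9 = 18.6 mol/min = 2ξ₁ + 1ξ₂.
Selectivity: 2ξ₁ / (1ξ₂) = 5.15 → ξ₁ = 2.575 ξ₂.
Substitute: (2·2.575 + 1) ξ₂ = 18.6 → ξ₂ = 3.024 mol/min, ξ₁ = 7.787 mol/min.
Outlet amounts (n = n₀ + Σ ν·ξ):
  H: 66.9 − 2(7.787) − 1(3.024) = 48.3
  G: 0 + 2(7.787) = 15.57
  D: 0 + 1(3.024) = 3.024

15.6 mol/min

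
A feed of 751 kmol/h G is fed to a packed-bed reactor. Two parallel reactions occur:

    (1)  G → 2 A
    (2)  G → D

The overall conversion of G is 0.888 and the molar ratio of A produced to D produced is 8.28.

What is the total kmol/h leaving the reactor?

1290 kmol/h

Conversion of G: G consumed = 0.888 × 751 = 666.9 kmol/h = 1ξ₁ + 1ξ₂.
Selectivity: 2ξ₁ / (1ξ₂) = 8.28 → ξ₁ = 4.14 ξ₂.
Substitute: (1·4.14 + 1) ξ₂ = 666.9 → ξ₂ = 129.7 kmol/h, ξ₁ = 537.1 kmol/h.
Outlet amounts (n = n₀ + Σ ν·ξ):
  G: 751 − 1(537.1) − 1(129.7) = 84.11
  A: 0 + 2(537.1) = 1074
  D: 0 + 1(129.7) = 129.7
Total out = 84.11 + 1074 + 129.7 = 1288 kmol/h.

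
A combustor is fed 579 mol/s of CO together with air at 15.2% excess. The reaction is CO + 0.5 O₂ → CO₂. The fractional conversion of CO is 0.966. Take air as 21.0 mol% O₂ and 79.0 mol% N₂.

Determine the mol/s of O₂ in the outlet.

Stoichiometric O₂ = 0.5 × 579 = 289.5 mol/s; O₂ fed = 289.5 × 1.152 = 333.5 mol/s.
N₂ fed = 333.5 × 79/21 = 1255 mol/s.
Fuel reacted = 0.966 × 579 → ξ = 559.3 mol/s.
Outlet (n = n₀ + ν ξ):
  CO: 579 − 1(559.3) = 19.69
  O₂: 333.5 − 0.5(559.3) = 53.85
  N₂: 1255 (inert)
  CO₂: 0 + 1(559.3) = 559.3

53.8 mol/s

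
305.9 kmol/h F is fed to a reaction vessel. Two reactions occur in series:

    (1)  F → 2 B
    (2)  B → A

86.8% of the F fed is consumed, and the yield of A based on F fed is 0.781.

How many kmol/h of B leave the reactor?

292 kmol/h

Conversion of F: F consumed = 1ξ₁ = 0.868 × 305.9 → ξ₁ = 265.5 kmol/h.
Yield of A: 1ξ₂ / 305.9 = 0.781 → ξ₂ = 238.9 kmol/h.
Outlet amounts (n = n₀ + Σ ν·ξ):
  F: 305.9 − 1(265.5) = 40.38
  B: 0 + 2(265.5) − 1(238.9) = 292.1
  A: 0 + 1(238.9) = 238.9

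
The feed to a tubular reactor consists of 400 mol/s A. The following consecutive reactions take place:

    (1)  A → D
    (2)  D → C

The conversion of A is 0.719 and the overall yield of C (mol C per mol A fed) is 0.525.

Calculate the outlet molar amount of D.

Conversion of A: A consumed = 1ξ₁ = 0.719 × 400 → ξ₁ = 287.6 mol/s.
Yield of C: 1ξ₂ / 400 = 0.525 → ξ₂ = 210 mol/s.
Outlet amounts (n = n₀ + Σ ν·ξ):
  A: 400 − 1(287.6) = 112.4
  D: 0 + 1(287.6) − 1(210) = 77.6
  C: 0 + 1(210) = 210

77.6 mol/s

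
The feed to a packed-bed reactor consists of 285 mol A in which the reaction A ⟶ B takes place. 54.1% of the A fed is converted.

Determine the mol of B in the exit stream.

154 mol

A reacted = 0.541 × 285 = 154.2 mol; ν_A = −1, so ξ = 154.2/1 = 154.2 mol.
Outlet amounts (n = n₀ + ν ξ):
  A: 285 − 1(154.2) = 130.8
  B: 0 + 1(154.2) = 154.2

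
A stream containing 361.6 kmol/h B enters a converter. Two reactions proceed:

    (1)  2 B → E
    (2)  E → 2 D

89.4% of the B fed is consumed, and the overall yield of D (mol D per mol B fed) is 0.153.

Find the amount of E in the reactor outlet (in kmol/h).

Conversion of B: B consumed = 2ξ₁ = 0.894 × 361.6 → ξ₁ = 161.6 kmol/h.
Yield of D: 2ξ₂ / 361.6 = 0.153 → ξ₂ = 27.66 kmol/h.
Outlet amounts (n = n₀ + Σ ν·ξ):
  B: 361.6 − 2(161.6) = 38.33
  E: 0 + 1(161.6) − 1(27.66) = 134
  D: 0 + 2(27.66) = 55.32

134 kmol/h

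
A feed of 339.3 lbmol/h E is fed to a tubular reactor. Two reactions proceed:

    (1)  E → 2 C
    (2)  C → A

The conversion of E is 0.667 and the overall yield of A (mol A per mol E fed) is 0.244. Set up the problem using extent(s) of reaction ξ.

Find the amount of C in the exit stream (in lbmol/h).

Conversion of E: E consumed = 1ξ₁ = 0.667 × 339.3 → ξ₁ = 226.3 lbmol/h.
Yield of A: 1ξ₂ / 339.3 = 0.244 → ξ₂ = 82.79 lbmol/h.
Outlet amounts (n = n₀ + Σ ν·ξ):
  E: 339.3 − 1(226.3) = 113
  C: 0 + 2(226.3) − 1(82.79) = 369.8
  A: 0 + 1(82.79) = 82.79

370 lbmol/h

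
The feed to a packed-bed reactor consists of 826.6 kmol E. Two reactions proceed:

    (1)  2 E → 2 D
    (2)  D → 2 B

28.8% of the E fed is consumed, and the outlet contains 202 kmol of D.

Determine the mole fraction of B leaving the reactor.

0.0836

Conversion of E: E consumed = 2ξ₁ = 0.288 × 826.6 → ξ₁ = 119 kmol.
D balance: n_D = 0 + 2ξ₁ − 1ξ₂ = 202 → ξ₂ = (2·119 − 202)/1 = 36.06 kmol.
Outlet amounts (n = n₀ + Σ ν·ξ):
  E: 826.6 − 2(119) = 588.5
  D: 0 + 2(119) − 1(36.06) = 202
  B: 0 + 2(36.06) = 72.12
Total out = 862.7 kmol; y_B = 72.12 / 862.7 = 0.0836.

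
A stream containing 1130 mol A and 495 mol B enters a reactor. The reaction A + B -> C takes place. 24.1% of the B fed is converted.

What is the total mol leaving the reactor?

1510 mol

B reacted = 0.241 × 495 = 119.3 mol; ν_B = −1, so ξ = 119.3/1 = 119.3 mol.
Outlet amounts (n = n₀ + ν ξ):
  A: 1130 − 1(119.3) = 1011
  B: 495 − 1(119.3) = 375.7
  C: 0 + 1(119.3) = 119.3
Total out = 1011 + 375.7 + 119.3 = 1506 mol.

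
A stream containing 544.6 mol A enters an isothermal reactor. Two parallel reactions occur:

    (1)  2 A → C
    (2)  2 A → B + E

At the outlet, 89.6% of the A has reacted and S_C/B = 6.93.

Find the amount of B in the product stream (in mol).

30.8 mol

Conversion of A: A consumed = 0.896 × 544.6 = 488 mol = 2ξ₁ + 2ξ₂.
Selectivity: 1ξ₁ / (1ξ₂) = 6.93 → ξ₁ = 6.93 ξ₂.
Substitute: (2·6.93 + 2) ξ₂ = 488 → ξ₂ = 30.77 mol, ξ₁ = 213.2 mol.
Outlet amounts (n = n₀ + Σ ν·ξ):
  A: 544.6 − 2(213.2) − 2(30.77) = 56.64
  C: 0 + 1(213.2) = 213.2
  B: 0 + 1(30.77) = 30.77
  E: 0 + 1(30.77) = 30.77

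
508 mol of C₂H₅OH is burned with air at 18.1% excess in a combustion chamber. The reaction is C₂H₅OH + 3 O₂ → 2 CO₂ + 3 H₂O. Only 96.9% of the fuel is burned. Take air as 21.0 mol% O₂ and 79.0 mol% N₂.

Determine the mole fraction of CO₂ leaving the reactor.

Stoichiometric O₂ = 3 × 508 = 1524 mol; O₂ fed = 1524 × 1.181 = 1800 mol.
N₂ fed = 1800 × 79/21 = 6771 mol.
Fuel reacted = 0.969 × 508 → ξ = 492.3 mol.
Outlet (n = n₀ + ν ξ):
  C₂H₅OH: 508 − 1(492.3) = 15.75
  O₂: 1800 − 3(492.3) = 323.1
  N₂: 6771 (inert)
  CO₂: 0 + 2(492.3) = 984.5
  H₂O: 0 + 3(492.3) = 1477
Total out = 9571 mol; y_CO₂ = 984.5 / 9571 = 0.1029.

0.103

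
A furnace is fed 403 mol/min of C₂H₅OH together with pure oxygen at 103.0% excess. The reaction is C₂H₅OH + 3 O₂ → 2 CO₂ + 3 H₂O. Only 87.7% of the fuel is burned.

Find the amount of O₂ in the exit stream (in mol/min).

Stoichiometric O₂ = 3 × 403 = 1209 mol/min; O₂ fed = 1209 × 2.030 = 2454 mol/min.
Fuel reacted = 0.877 × 403 → ξ = 353.4 mol/min.
Outlet (n = n₀ + ν ξ):
  C₂H₅OH: 403 − 1(353.4) = 49.57
  O₂: 2454 − 3(353.4) = 1394
  CO₂: 0 + 2(353.4) = 706.9
  H₂O: 0 + 3(353.4) = 1060

1390 mol/min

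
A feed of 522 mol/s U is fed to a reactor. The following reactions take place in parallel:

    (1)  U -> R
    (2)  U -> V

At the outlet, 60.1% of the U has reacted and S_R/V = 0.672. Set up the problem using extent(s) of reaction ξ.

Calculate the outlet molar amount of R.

Conversion of U: U consumed = 0.601 × 522 = 313.7 mol/s = 1ξ₁ + 1ξ₂.
Selectivity: 1ξ₁ / (1ξ₂) = 0.672 → ξ₁ = 0.672 ξ₂.
Substitute: (1·0.672 + 1) ξ₂ = 313.7 → ξ₂ = 187.6 mol/s, ξ₁ = 126.1 mol/s.
Outlet amounts (n = n₀ + Σ ν·ξ):
  U: 522 − 1(126.1) − 1(187.6) = 208.3
  R: 0 + 1(126.1) = 126.1
  V: 0 + 1(187.6) = 187.6

126 mol/s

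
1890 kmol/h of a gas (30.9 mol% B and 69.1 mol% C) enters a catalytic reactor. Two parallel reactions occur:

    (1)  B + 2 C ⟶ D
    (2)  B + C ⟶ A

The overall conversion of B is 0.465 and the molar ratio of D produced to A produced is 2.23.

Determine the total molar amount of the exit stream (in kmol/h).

1430 kmol/h

Conversion of B: B consumed = 0.465 × 584 = 271.6 kmol/h = 1ξ₁ + 1ξ₂.
Selectivity: 1ξ₁ / (1ξ₂) = 2.23 → ξ₁ = 2.23 ξ₂.
Substitute: (1·2.23 + 1) ξ₂ = 271.6 → ξ₂ = 84.08 kmol/h, ξ₁ = 187.5 kmol/h.
Outlet amounts (n = n₀ + Σ ν·ξ):
  B: 584 − 1(187.5) − 1(84.08) = 312.4
  C: 1306 − 2(187.5) − 1(84.08) = 846.9
  D: 0 + 1(187.5) = 187.5
  A: 0 + 1(84.08) = 84.08
Total out = 312.4 + 846.9 + 187.5 + 84.08 = 1431 kmol/h.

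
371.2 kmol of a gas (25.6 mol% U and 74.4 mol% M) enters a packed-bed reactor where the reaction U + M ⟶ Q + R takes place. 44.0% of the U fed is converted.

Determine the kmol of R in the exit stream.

41.8 kmol

U reacted = 0.44 × 95.03 = 41.81 kmol; ν_U = −1, so ξ = 41.81/1 = 41.81 kmol.
Outlet amounts (n = n₀ + ν ξ):
  U: 95.03 − 1(41.81) = 53.22
  M: 276.2 − 1(41.81) = 234.4
  Q: 0 + 1(41.81) = 41.81
  R: 0 + 1(41.81) = 41.81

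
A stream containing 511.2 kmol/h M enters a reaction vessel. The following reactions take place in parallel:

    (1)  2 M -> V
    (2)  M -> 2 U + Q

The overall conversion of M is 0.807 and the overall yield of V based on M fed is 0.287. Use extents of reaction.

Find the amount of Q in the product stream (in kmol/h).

119 kmol/h

Yield of V: 1ξ₁ / 511.2 = 0.287 → ξ₁ = 146.7 kmol/h.
Conversion of M: 2ξ₁ + 1ξ₂ = 0.807 × 511.2 = 412.5 → ξ₂ = 119.1 kmol/h.
Outlet amounts (n = n₀ + Σ ν·ξ):
  M: 511.2 − 2(146.7) − 1(119.1) = 98.66
  V: 0 + 1(146.7) = 146.7
  U: 0 + 2(119.1) = 238.2
  Q: 0 + 1(119.1) = 119.1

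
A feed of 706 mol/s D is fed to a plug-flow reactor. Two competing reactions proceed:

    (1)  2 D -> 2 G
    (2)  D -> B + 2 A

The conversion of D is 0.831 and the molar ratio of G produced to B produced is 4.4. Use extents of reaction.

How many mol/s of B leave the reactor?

Conversion of D: D consumed = 0.831 × 706 = 586.7 mol/s = 2ξ₁ + 1ξ₂.
Selectivity: 2ξ₁ / (1ξ₂) = 4.4 → ξ₁ = 2.2 ξ₂.
Substitute: (2·2.2 + 1) ξ₂ = 586.7 → ξ₂ = 108.6 mol/s, ξ₁ = 239 mol/s.
Outlet amounts (n = n₀ + Σ ν·ξ):
  D: 706 − 2(239) − 1(108.6) = 119.3
  G: 0 + 2(239) = 478
  B: 0 + 1(108.6) = 108.6
  A: 0 + 2(108.6) = 217.3

109 mol/s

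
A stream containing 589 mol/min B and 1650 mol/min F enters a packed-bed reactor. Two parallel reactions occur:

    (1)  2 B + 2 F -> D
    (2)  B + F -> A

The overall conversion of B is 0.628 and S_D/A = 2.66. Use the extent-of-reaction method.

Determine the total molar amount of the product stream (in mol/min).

Conversion of B: B consumed = 0.628 × 589 = 369.9 mol/min = 2ξ₁ + 1ξ₂.
Selectivity: 1ξ₁ / (1ξ₂) = 2.66 → ξ₁ = 2.66 ξ₂.
Substitute: (2·2.66 + 1) ξ₂ = 369.9 → ξ₂ = 58.53 mol/min, ξ₁ = 155.7 mol/min.
Outlet amounts (n = n₀ + Σ ν·ξ):
  B: 589 − 2(155.7) − 1(58.53) = 219.1
  F: 1650 − 2(155.7) − 1(58.53) = 1280
  D: 0 + 1(155.7) = 155.7
  A: 0 + 1(58.53) = 58.53
Total out = 219.1 + 1280 + 155.7 + 58.53 = 1713 mol/min.

1710 mol/min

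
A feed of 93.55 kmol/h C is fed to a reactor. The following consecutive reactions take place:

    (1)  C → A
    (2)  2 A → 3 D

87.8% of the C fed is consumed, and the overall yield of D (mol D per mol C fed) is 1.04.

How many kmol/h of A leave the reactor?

Conversion of C: C consumed = 1ξ₁ = 0.878 × 93.55 → ξ₁ = 82.14 kmol/h.
Yield of D: 3ξ₂ / 93.55 = 1.04 → ξ₂ = 32.43 kmol/h.
Outlet amounts (n = n₀ + Σ ν·ξ):
  C: 93.55 − 1(82.14) = 11.41
  A: 0 + 1(82.14) − 2(32.43) = 17.28
  D: 0 + 3(32.43) = 97.29

17.3 kmol/h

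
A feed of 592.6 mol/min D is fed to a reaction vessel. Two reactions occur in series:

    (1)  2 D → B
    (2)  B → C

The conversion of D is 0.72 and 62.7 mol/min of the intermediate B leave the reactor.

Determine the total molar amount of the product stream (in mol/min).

379 mol/min

Conversion of D: D consumed = 2ξ₁ = 0.72 × 592.6 → ξ₁ = 213.3 mol/min.
B balance: n_B = 0 + 1ξ₁ − 1ξ₂ = 62.7 → ξ₂ = (1·213.3 − 62.7)/1 = 150.6 mol/min.
Outlet amounts (n = n₀ + Σ ν·ξ):
  D: 592.6 − 2(213.3) = 165.9
  B: 0 + 1(213.3) − 1(150.6) = 62.7
  C: 0 + 1(150.6) = 150.6
Total out = 165.9 + 62.7 + 150.6 = 379.3 mol/min.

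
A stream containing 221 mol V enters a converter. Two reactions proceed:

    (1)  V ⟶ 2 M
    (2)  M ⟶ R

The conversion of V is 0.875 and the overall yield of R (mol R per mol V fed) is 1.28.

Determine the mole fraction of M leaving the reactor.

Conversion of V: V consumed = 1ξ₁ = 0.875 × 221 → ξ₁ = 193.4 mol.
Yield of R: 1ξ₂ / 221 = 1.28 → ξ₂ = 282.9 mol.
Outlet amounts (n = n₀ + Σ ν·ξ):
  V: 221 − 1(193.4) = 27.62
  M: 0 + 2(193.4) − 1(282.9) = 103.9
  R: 0 + 1(282.9) = 282.9
Total out = 414.4 mol; y_M = 103.9 / 414.4 = 0.2507.

0.251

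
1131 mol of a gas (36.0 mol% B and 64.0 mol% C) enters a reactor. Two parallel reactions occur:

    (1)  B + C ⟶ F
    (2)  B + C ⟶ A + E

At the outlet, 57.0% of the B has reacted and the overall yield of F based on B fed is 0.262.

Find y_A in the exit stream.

0.122

Yield of F: 1ξ₁ / 407.2 = 0.262 → ξ₁ = 106.7 mol.
Conversion of B: 1ξ₁ + 1ξ₂ = 0.57 × 407.2 = 232.1 → ξ₂ = 125.4 mol.
Outlet amounts (n = n₀ + Σ ν·ξ):
  B: 407.2 − 1(106.7) − 1(125.4) = 175.1
  C: 723.8 − 1(106.7) − 1(125.4) = 491.8
  F: 0 + 1(106.7) = 106.7
  A: 0 + 1(125.4) = 125.4
  E: 0 + 1(125.4) = 125.4
Total out = 1024 mol; y_A = 125.4 / 1024 = 0.1224.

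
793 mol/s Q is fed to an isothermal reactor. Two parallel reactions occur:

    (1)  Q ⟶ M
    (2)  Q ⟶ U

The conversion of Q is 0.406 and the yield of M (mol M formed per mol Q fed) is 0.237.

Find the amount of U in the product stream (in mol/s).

134 mol/s

Yield of M: 1ξ₁ / 793 = 0.237 → ξ₁ = 187.9 mol/s.
Conversion of Q: 1ξ₁ + 1ξ₂ = 0.406 × 793 = 322 → ξ₂ = 134 mol/s.
Outlet amounts (n = n₀ + Σ ν·ξ):
  Q: 793 − 1(187.9) − 1(134) = 471
  M: 0 + 1(187.9) = 187.9
  U: 0 + 1(134) = 134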